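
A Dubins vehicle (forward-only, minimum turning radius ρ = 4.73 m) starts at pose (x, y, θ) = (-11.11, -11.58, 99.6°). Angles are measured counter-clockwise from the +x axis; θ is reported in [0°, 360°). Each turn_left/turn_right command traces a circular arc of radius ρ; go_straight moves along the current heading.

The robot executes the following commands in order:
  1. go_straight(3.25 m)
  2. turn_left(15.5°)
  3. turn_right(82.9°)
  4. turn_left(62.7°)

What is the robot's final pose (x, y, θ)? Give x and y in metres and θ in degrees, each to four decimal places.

(-8.0774, 3.2576, 94.9000°)

set_pose: (x, y, θ) = (-11.1100, -11.5800, 99.6000°), ρ = 4.73
go_straight(3.25): x += 3.25·cos θ, y += 3.25·sin θ → (-11.6520, -8.3755, 99.6000°)
turn_left(15.5°): centre at ρ to the left, rotate +15.5° → (-12.0324, -7.1579, 115.1000°)
turn_right(82.9°): centre at ρ to the right, rotate −82.9° → (-10.2696, -1.1489, 32.2000°)
turn_left(62.7°): centre at ρ to the left, rotate +62.7° → (-8.0774, 3.2576, 94.9000°)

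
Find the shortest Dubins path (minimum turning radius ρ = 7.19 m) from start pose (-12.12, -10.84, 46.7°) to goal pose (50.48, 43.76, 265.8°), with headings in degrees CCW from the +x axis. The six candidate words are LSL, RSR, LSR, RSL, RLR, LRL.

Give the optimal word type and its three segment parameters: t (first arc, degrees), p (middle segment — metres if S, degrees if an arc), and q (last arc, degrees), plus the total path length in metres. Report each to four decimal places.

Let ψ = atan2(Δy, Δx) = atan2(54.60, 62.60) = 41.0951° be the start→goal bearing.
Normalize: d = |goal − start| / ρ = 83.065757/7.19 = 11.552956, α = (θ_start − ψ) mod 360° = 5.6049° = 0.097824 rad, β = (θ_goal − ψ) mod 360° = 224.7049° = 3.921841 rad.
Common terms: sin α = 0.097668, cos α = 0.995219, sin β = -0.703456, cos β = -0.710739, cos(α−β) = -0.776046, d² = 133.470803. Work in radians in the unit-radius frame; every candidate has L = ρ·(t + p + q).
LSL: p² = 2 + d² − 2cos(α−β) + 2d(sin α − sin β) = 155.533598; p = √p² = 12.471311; φ = atan2(cos β − cos α, d + sin α − sin β) = -0.137221 rad; t = (φ − α) mod 2π = 6.048140 rad, q = (β − φ) mod 2π = 4.059061 rad → L = 7.19·(6.048140 + 12.471311 + 4.059061) = 7.19·22.578513 = 162.339506 m
RSR: p² = 2 + d² − 2cos(α−β) + 2d(sin β − sin α) = 118.512194; p = √p² = 10.886331; φ = atan2(cos α − cos β, d − sin α + sin β) = 0.157355 rad; t = (α − φ) mod 2π = 6.223655 rad, q = (φ − β) mod 2π = 2.518700 rad → L = 7.19·(6.223655 + 10.886331 + 2.518700) = 7.19·19.628685 = 141.130244 m
LSR: p² = d² − 2 + 2cos(α−β) + 2d(sin α + sin β) = 115.921440; p = √p² = 10.766682; φ = atan2(−cos α − cos β, d + sin α + sin β) − atan2(−2, p) = 0.157684 rad; t = (φ − α) mod 2π = 0.059860 rad, q = (φ − β) mod 2π = 2.519029 rad → L = 7.19·(0.059860 + 10.766682 + 2.519029) = 7.19·13.345570 = 95.954651 m
RSL: p² = d² − 2 + 2cos(α−β) − 2d(sin α + sin β) = 143.915981; p = √p² = 11.996499; φ = atan2(cos α + cos β, d − sin α − sin β) − atan2(2, p) = -0.141803 rad; t = (α − φ) mod 2π = 0.239627 rad, q = (β − φ) mod 2π = 4.063644 rad → L = 7.19·(0.239627 + 11.996499 + 4.063644) = 7.19·16.299770 = 117.195345 m
RLR: c = (6 − d² + 2cos(α−β) + 2d(sin α − sin β))/8 = -13.814024, |c| > 1 → infeasible
LRL: c = (6 − d² + 2cos(α−β) − 2d(sin α − sin β))/8 = -18.441700, |c| > 1 → infeasible
Shortest: LSR with L = 95.954651 m ≈ 95.9547 m
Convert LSR to answer units (arcs ×180/π): t = 0.059860·180/π = 3.4297°, p = ρ·p = 7.19·10.766682 = 77.4124 m, q = 2.519029·180/π = 144.3297°, L = 95.9547 m.

LSR: t = 3.4297°, p = 77.4124 m, q = 144.3297°, L = 95.9547 m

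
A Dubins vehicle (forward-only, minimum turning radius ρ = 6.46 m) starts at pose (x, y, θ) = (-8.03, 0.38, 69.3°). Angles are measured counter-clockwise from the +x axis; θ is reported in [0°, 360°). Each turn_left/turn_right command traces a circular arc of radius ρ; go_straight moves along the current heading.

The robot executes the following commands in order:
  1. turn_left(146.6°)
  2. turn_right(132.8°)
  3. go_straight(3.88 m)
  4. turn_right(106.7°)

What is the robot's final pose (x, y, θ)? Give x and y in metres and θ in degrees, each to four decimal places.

set_pose: (x, y, θ) = (-8.0300, 0.3800, 69.3000°), ρ = 6.46
turn_left(146.6°): centre at ρ to the left, rotate +146.6° → (-17.8609, 7.8963, 215.9000°)
turn_right(132.8°): centre at ρ to the right, rotate −132.8° → (-28.0621, 13.9053, 83.1000°)
go_straight(3.88): x += 3.88·cos θ, y += 3.88·sin θ → (-27.5960, 17.7572, 83.1000°)
turn_right(106.7°): centre at ρ to the right, rotate −106.7° → (-18.5965, 22.9008, -23.6000° ≡ 336.4000°)

(-18.5965, 22.9008, 336.4000°)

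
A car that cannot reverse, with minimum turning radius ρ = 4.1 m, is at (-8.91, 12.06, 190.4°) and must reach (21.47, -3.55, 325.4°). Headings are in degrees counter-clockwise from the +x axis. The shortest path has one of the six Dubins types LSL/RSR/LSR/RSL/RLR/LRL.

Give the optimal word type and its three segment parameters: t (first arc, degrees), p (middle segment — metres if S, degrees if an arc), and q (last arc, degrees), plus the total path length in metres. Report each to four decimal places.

LSR: t = 156.1700°, p = 30.0376 m, q = 21.1700°, L = 42.7278 m

Let ψ = atan2(Δy, Δx) = atan2(-15.61, 30.38) = -27.1952° be the start→goal bearing.
Normalize: d = |goal − start| / ρ = 34.155768/4.1 = 8.330675, α = (θ_start − ψ) mod 360° = 217.5952° = 3.797753 rad, β = (θ_goal − ψ) mod 360° = 352.5952° = 6.153948 rad.
Common terms: sin α = -0.610079, cos α = -0.792340, sin β = -0.128878, cos β = 0.991660, cos(α−β) = -0.707107, d² = 69.400149. Work in radians in the unit-radius frame; every candidate has L = ρ·(t + p + q).
LSL: p² = 2 + d² − 2cos(α−β) + 2d(sin α − sin β) = 64.796905; p = √p² = 8.049652; φ = atan2(cos β − cos α, d + sin α − sin β) = 0.223480 rad; t = (φ − α) mod 2π = 2.708912 rad, q = (β − φ) mod 2π = 5.930467 rad → L = 4.1·(2.708912 + 8.049652 + 5.930467) = 4.1·16.689032 = 68.425032 m
RSR: p² = 2 + d² − 2cos(α−β) + 2d(sin β − sin α) = 80.831820; p = √p² = 8.990652; φ = atan2(cos α − cos β, d − sin α + sin β) = -0.199754 rad; t = (α − φ) mod 2π = 3.997507 rad, q = (φ − β) mod 2π = 6.212669 rad → L = 4.1·(3.997507 + 8.990652 + 6.212669) = 4.1·19.200828 = 78.723395 m
LSR: p² = d² − 2 + 2cos(α−β) + 2d(sin α + sin β) = 53.673908; p = √p² = 7.326248; φ = atan2(−cos α − cos β, d + sin α + sin β) − atan2(−2, p) = 0.240249 rad; t = (φ − α) mod 2π = 2.725681 rad, q = (φ − β) mod 2π = 0.369486 rad → L = 4.1·(2.725681 + 7.326248 + 0.369486) = 4.1·10.421415 = 42.727801 m
RSL: p² = d² − 2 + 2cos(α−β) − 2d(sin α + sin β) = 78.297963; p = √p² = 8.848614; φ = atan2(cos α + cos β, d − sin α − sin β) − atan2(2, p) = -0.200316 rad; t = (α − φ) mod 2π = 3.998069 rad, q = (β − φ) mod 2π = 0.071078 rad → L = 4.1·(3.998069 + 8.848614 + 0.071078) = 4.1·12.917761 = 52.962820 m
RLR: c = (6 − d² + 2cos(α−β) + 2d(sin α − sin β))/8 = -9.103977, |c| > 1 → infeasible
LRL: c = (6 − d² + 2cos(α−β) − 2d(sin α − sin β))/8 = -7.099613, |c| > 1 → infeasible
Shortest: LSR with L = 42.727801 m ≈ 42.7278 m
Convert LSR to answer units (arcs ×180/π): t = 2.725681·180/π = 156.1700°, p = ρ·p = 4.1·7.326248 = 30.0376 m, q = 0.369486·180/π = 21.1700°, L = 42.7278 m.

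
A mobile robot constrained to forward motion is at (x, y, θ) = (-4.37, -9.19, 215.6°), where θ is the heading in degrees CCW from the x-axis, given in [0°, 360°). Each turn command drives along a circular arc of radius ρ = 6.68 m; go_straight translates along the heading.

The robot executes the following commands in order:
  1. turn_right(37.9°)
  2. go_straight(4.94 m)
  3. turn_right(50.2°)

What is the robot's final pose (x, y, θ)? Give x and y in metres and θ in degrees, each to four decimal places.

(-18.4942, -7.6268, 127.5000°)

set_pose: (x, y, θ) = (-4.3700, -9.1900, 215.6000°), ρ = 6.68
turn_right(37.9°): centre at ρ to the right, rotate −37.9° → (-8.5267, -10.4331, 177.7000°)
go_straight(4.94): x += 4.94·cos θ, y += 4.94·sin θ → (-13.4627, -10.2349, 177.7000°)
turn_right(50.2°): centre at ρ to the right, rotate −50.2° → (-18.4942, -7.6268, 127.5000°)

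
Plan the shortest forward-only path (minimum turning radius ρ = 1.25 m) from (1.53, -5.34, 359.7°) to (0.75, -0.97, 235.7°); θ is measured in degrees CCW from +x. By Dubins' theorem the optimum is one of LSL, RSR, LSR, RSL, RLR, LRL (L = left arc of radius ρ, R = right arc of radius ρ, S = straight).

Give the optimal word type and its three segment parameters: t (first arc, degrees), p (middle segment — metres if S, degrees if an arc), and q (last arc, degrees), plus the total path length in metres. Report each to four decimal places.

LSL: t = 84.4833°, p = 2.4281 m, q = 151.5167°, L = 7.5768 m

Let ψ = atan2(Δy, Δx) = atan2(4.37, -0.78) = 100.1201° be the start→goal bearing.
Normalize: d = |goal − start| / ρ = 4.439065/1.25 = 3.551252, α = (θ_start − ψ) mod 360° = 259.5799° = 4.530523 rad, β = (θ_goal − ψ) mod 360° = 135.5799° = 2.366315 rad.
Common terms: sin α = -0.983508, cos α = -0.180865, sin β = 0.699914, cos β = -0.714227, cos(α−β) = -0.559193, d² = 12.611392. Work in radians in the unit-radius frame; every candidate has L = ρ·(t + p + q).
LSL: p² = 2 + d² − 2cos(α−β) + 2d(sin α − sin β) = 3.773263; p = √p² = 1.942489; φ = atan2(cos β − cos α, d + sin α − sin β) = -0.278149 rad; t = (φ − α) mod 2π = 1.474513 rad, q = (β − φ) mod 2π = 2.644464 rad → L = 1.25·(1.474513 + 1.942489 + 2.644464) = 1.25·6.061466 = 7.576832 m
RSR: p² = 2 + d² − 2cos(α−β) + 2d(sin β − sin α) = 27.686292; p = √p² = 5.261777; φ = atan2(cos α − cos β, d − sin α + sin β) = 0.101540 rad; t = (α − φ) mod 2π = 4.428984 rad, q = (φ − β) mod 2π = 4.018410 rad → L = 1.25·(4.428984 + 5.261777 + 4.018410) = 1.25·13.709170 = 17.136463 m
LSR: p² = d² − 2 + 2cos(α−β) + 2d(sin α + sin β) = 7.478781; p = √p² = 2.734736; φ = atan2(−cos α − cos β, d + sin α + sin β) − atan2(−2, p) = 0.898812 rad; t = (φ − α) mod 2π = 2.651474 rad, q = (φ − β) mod 2π = 4.815682 rad → L = 1.25·(2.651474 + 2.734736 + 4.815682) = 1.25·10.201893 = 12.752366 m
RSL: p² = d² − 2 + 2cos(α−β) − 2d(sin α + sin β) = 11.507231; p = √p² = 3.392231; φ = atan2(cos α + cos β, d − sin α − sin β) − atan2(2, p) = -0.762029 rad; t = (α − φ) mod 2π = 5.292552 rad, q = (β − φ) mod 2π = 3.128344 rad → L = 1.25·(5.292552 + 3.392231 + 3.128344) = 1.25·11.813127 = 14.766409 m
RLR: c = (6 − d² + 2cos(α−β) + 2d(sin α − sin β))/8 = -2.460787, |c| > 1 → infeasible
LRL: c = (6 − d² + 2cos(α−β) − 2d(sin α − sin β))/8 = 0.528342; p = 2π − arccos c = 5.269036 rad; φ = atan2(cos β − cos α, d + sin α − sin β) = -0.278149 rad; t = (φ − α + p/2) mod 2π = 4.109030 rad, q = (β − α − t + p) mod 2π = 5.278982 rad → L = 1.25·(4.109030 + 5.269036 + 5.278982) = 1.25·14.657048 = 18.321310 m
Shortest: LSL with L = 7.576832 m ≈ 7.5768 m
Convert LSL to answer units (arcs ×180/π): t = 1.474513·180/π = 84.4833°, p = ρ·p = 1.25·1.942489 = 2.4281 m, q = 2.644464·180/π = 151.5167°, L = 7.5768 m.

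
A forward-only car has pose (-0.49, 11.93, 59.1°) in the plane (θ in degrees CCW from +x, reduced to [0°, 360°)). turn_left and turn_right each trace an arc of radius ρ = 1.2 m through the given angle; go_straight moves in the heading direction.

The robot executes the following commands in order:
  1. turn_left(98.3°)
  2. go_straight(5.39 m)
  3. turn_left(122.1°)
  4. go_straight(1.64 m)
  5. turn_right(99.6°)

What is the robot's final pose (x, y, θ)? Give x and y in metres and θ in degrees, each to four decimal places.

(-8.5943, 11.4040, 179.9000°)

set_pose: (x, y, θ) = (-0.4900, 11.9300, 59.1000°), ρ = 1.2
turn_left(98.3°): centre at ρ to the left, rotate +98.3° → (-1.0585, 13.6541, 157.4000°)
go_straight(5.39): x += 5.39·cos θ, y += 5.39·sin θ → (-6.0346, 15.7255, 157.4000°)
turn_left(122.1°): centre at ρ to the left, rotate +122.1° → (-7.6793, 14.4195, 279.5000°)
go_straight(1.64): x += 1.64·cos θ, y += 1.64·sin θ → (-7.4086, 12.8020, 279.5000°)
turn_right(99.6°): centre at ρ to the right, rotate −99.6° → (-8.5943, 11.4040, 179.9000°)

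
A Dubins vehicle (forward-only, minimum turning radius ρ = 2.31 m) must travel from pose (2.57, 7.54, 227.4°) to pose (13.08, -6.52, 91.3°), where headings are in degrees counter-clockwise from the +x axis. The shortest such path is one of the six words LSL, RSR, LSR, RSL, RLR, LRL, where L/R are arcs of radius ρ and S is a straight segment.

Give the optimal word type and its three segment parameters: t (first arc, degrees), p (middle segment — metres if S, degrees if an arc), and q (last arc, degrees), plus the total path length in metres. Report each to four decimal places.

LSL: t = 69.9839°, p = 14.1324 m, q = 153.9161°, L = 23.1594 m

Let ψ = atan2(Δy, Δx) = atan2(-14.06, 10.51) = -53.2215° be the start→goal bearing.
Normalize: d = |goal − start| / ρ = 17.554022/2.31 = 7.599144, α = (θ_start − ψ) mod 360° = 280.6215° = 4.897769 rad, β = (θ_goal − ψ) mod 360° = 144.5215° = 2.522376 rad.
Common terms: sin α = -0.982866, cos α = 0.184320, sin β = 0.580398, cos β = -0.814333, cos(α−β) = -0.720551, d² = 57.746988. Work in radians in the unit-radius frame; every candidate has L = ρ·(t + p + q).
LSL: p² = 2 + d² − 2cos(α−β) + 2d(sin α − sin β) = 37.429157; p = √p² = 6.117937; φ = atan2(cos β − cos α, d + sin α − sin β) = -0.163967 rad; t = (φ − α) mod 2π = 1.221449 rad, q = (β − φ) mod 2π = 2.686343 rad → L = 2.31·(1.221449 + 6.117937 + 2.686343) = 2.31·10.025730 = 23.159435 m
RSR: p² = 2 + d² − 2cos(α−β) + 2d(sin β − sin α) = 84.947023; p = √p² = 9.216671; φ = atan2(cos α − cos β, d − sin α + sin β) = 0.108566 rad; t = (α − φ) mod 2π = 4.789203 rad, q = (φ − β) mod 2π = 3.869375 rad → L = 2.31·(4.789203 + 9.216671 + 3.869375) = 2.31·17.875249 = 41.291826 m
LSR: p² = d² − 2 + 2cos(α−β) + 2d(sin α + sin β) = 48.189049; p = √p² = 6.941833; φ = atan2(−cos α − cos β, d + sin α + sin β) − atan2(−2, p) = 0.367831 rad; t = (φ − α) mod 2π = 1.753248 rad, q = (φ − β) mod 2π = 4.128641 rad → L = 2.31·(1.753248 + 6.941833 + 4.128641) = 2.31·12.823722 = 29.622797 m
RSL: p² = d² − 2 + 2cos(α−β) − 2d(sin α + sin β) = 60.422721; p = √p² = 7.773205; φ = atan2(cos α + cos β, d − sin α − sin β) − atan2(2, p) = -0.330406 rad; t = (α − φ) mod 2π = 5.228175 rad, q = (β − φ) mod 2π = 2.852781 rad → L = 2.31·(5.228175 + 7.773205 + 2.852781) = 2.31·15.854161 = 36.623113 m
RLR: c = (6 − d² + 2cos(α−β) + 2d(sin α − sin β))/8 = -9.618378, |c| > 1 → infeasible
LRL: c = (6 − d² + 2cos(α−β) − 2d(sin α − sin β))/8 = -3.678645, |c| > 1 → infeasible
Shortest: LSL with L = 23.159435 m ≈ 23.1594 m
Convert LSL to answer units (arcs ×180/π): t = 1.221449·180/π = 69.9839°, p = ρ·p = 2.31·6.117937 = 14.1324 m, q = 2.686343·180/π = 153.9161°, L = 23.1594 m.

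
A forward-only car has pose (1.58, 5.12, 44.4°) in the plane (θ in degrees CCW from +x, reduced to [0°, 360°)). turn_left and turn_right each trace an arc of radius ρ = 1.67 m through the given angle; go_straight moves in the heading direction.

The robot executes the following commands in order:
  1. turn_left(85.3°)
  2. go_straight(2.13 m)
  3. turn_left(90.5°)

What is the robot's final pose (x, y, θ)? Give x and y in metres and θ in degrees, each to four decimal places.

(-2.0269, 9.2275, 220.2000°)

set_pose: (x, y, θ) = (1.5800, 5.1200, 44.4000°), ρ = 1.67
turn_left(85.3°): centre at ρ to the left, rotate +85.3° → (1.6965, 7.3799, 129.7000°)
go_straight(2.13): x += 2.13·cos θ, y += 2.13·sin θ → (0.3359, 9.0187, 129.7000°)
turn_left(90.5°): centre at ρ to the left, rotate +90.5° → (-2.0269, 9.2275, 220.2000°)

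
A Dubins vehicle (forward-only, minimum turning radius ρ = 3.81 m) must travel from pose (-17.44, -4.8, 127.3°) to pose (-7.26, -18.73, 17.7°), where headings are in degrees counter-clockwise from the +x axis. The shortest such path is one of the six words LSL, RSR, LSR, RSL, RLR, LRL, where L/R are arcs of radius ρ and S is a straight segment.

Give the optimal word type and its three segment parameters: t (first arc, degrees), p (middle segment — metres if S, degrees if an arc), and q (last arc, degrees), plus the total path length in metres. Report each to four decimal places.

LSL: t = 199.1529°, p = 14.4611 m, q = 51.2471°, L = 31.1120 m

Let ψ = atan2(Δy, Δx) = atan2(-13.93, 10.18) = -53.8408° be the start→goal bearing.
Normalize: d = |goal − start| / ρ = 17.253327/3.81 = 4.528432, α = (θ_start − ψ) mod 360° = 181.1408° = 3.161503 rad, β = (θ_goal − ψ) mod 360° = 71.5408° = 1.248622 rad.
Common terms: sin α = -0.019909, cos α = -0.999802, sin β = 0.948549, cos β = 0.316630, cos(α−β) = -0.335452, d² = 20.506699. Work in radians in the unit-radius frame; every candidate has L = ρ·(t + p + q).
LSL: p² = 2 + d² − 2cos(α−β) + 2d(sin α − sin β) = 14.406406; p = √p² = 3.795577; φ = atan2(cos β − cos α, d + sin α − sin β) = 0.354192 rad; t = (φ − α) mod 2π = 3.475875 rad, q = (β − φ) mod 2π = 0.894430 rad → L = 3.81·(3.475875 + 3.795577 + 0.894430) = 3.81·8.165882 = 31.112009 m
RSR: p² = 2 + d² − 2cos(α−β) + 2d(sin β − sin α) = 31.948799; p = √p² = 5.652327; φ = atan2(cos α − cos β, d − sin α + sin β) = -0.235059 rad; t = (α − φ) mod 2π = 3.396563 rad, q = (φ − β) mod 2π = 4.799504 rad → L = 3.81·(3.396563 + 5.652327 + 4.799504) = 3.81·13.848393 = 52.762377 m
LSR: p² = d² − 2 + 2cos(α−β) + 2d(sin α + sin β) = 26.246365; p = √p² = 5.123121; φ = atan2(−cos α − cos β, d + sin α + sin β) − atan2(−2, p) = 0.496734 rad; t = (φ − α) mod 2π = 3.618417 rad, q = (φ − β) mod 2π = 5.531297 rad → L = 3.81·(3.618417 + 5.123121 + 5.531297) = 3.81·14.272835 = 54.379499 m
RSL: p² = d² − 2 + 2cos(α−β) − 2d(sin α + sin β) = 9.425228; p = √p² = 3.070053; φ = atan2(cos α + cos β, d − sin α − sin β) − atan2(2, p) = -0.764948 rad; t = (α − φ) mod 2π = 3.926451 rad, q = (β − φ) mod 2π = 2.013570 rad → L = 3.81·(3.926451 + 3.070053 + 2.013570) = 3.81·9.010074 = 34.328382 m
RLR: c = (6 − d² + 2cos(α−β) + 2d(sin α − sin β))/8 = -2.993600, |c| > 1 → infeasible
LRL: c = (6 − d² + 2cos(α−β) − 2d(sin α − sin β))/8 = -0.800801; p = 2π − arccos c = 3.783758 rad; φ = atan2(cos β − cos α, d + sin α − sin β) = 0.354192 rad; t = (φ − α + p/2) mod 2π = 5.367754 rad, q = (β − α − t + p) mod 2π = 2.786309 rad → L = 3.81·(5.367754 + 3.783758 + 2.786309) = 3.81·11.937820 = 45.483096 m
Shortest: LSL with L = 31.112009 m ≈ 31.1120 m
Convert LSL to answer units (arcs ×180/π): t = 3.475875·180/π = 199.1529°, p = ρ·p = 3.81·3.795577 = 14.4611 m, q = 0.894430·180/π = 51.2471°, L = 31.1120 m.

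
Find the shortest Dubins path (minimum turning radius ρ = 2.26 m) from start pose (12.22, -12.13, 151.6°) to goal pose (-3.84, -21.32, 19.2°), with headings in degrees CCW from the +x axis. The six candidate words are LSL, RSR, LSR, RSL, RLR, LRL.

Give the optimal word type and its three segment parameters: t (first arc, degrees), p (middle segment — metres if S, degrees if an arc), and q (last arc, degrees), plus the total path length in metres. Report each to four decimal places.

Let ψ = atan2(Δy, Δx) = atan2(-9.19, -16.06) = -150.2206° be the start→goal bearing.
Normalize: d = |goal − start| / ρ = 18.503505/2.26 = 8.187392, α = (θ_start − ψ) mod 360° = 301.8206° = 5.267762 rad, β = (θ_goal − ψ) mod 360° = 169.4206° = 2.956946 rad.
Common terms: sin α = -0.849704, cos α = 0.527261, sin β = 0.183599, cos β = -0.983001, cos(α−β) = -0.674302, d² = 67.033382. Work in radians in the unit-radius frame; every candidate has L = ρ·(t + p + q).
LSL: p² = 2 + d² − 2cos(α−β) + 2d(sin α − sin β) = 53.461884; p = √p² = 7.311763; φ = atan2(cos β − cos α, d + sin α − sin β) = -0.208050 rad; t = (φ − α) mod 2π = 0.807373 rad, q = (β − φ) mod 2π = 3.164996 rad → L = 2.26·(0.807373 + 7.311763 + 3.164996) = 2.26·11.284133 = 25.502140 m
RSR: p² = 2 + d² − 2cos(α−β) + 2d(sin β − sin α) = 87.302089; p = √p² = 9.343559; φ = atan2(cos α − cos β, d − sin α + sin β) = 0.162349 rad; t = (α − φ) mod 2π = 5.105413 rad, q = (φ − β) mod 2π = 3.488588 rad → L = 2.26·(5.105413 + 9.343559 + 3.488588) = 2.26·17.937560 = 40.538885 m
LSR: p² = d² − 2 + 2cos(α−β) + 2d(sin α + sin β) = 52.777454; p = √p² = 7.264809; φ = atan2(−cos α − cos β, d + sin α + sin β) − atan2(−2, p) = 0.329164 rad; t = (φ − α) mod 2π = 1.344587 rad, q = (φ − β) mod 2π = 3.655403 rad → L = 2.26·(1.344587 + 7.264809 + 3.655403) = 2.26·12.264800 = 27.718447 m
RSL: p² = d² − 2 + 2cos(α−β) − 2d(sin α + sin β) = 74.592100; p = √p² = 8.636672; φ = atan2(cos α + cos β, d − sin α − sin β) − atan2(2, p) = -0.278990 rad; t = (α − φ) mod 2π = 5.546752 rad, q = (β − φ) mod 2π = 3.235936 rad → L = 2.26·(5.546752 + 8.636672 + 3.235936) = 2.26·17.419361 = 39.367755 m
RLR: c = (6 − d² + 2cos(α−β) + 2d(sin α − sin β))/8 = -9.912761, |c| > 1 → infeasible
LRL: c = (6 − d² + 2cos(α−β) − 2d(sin α − sin β))/8 = -5.682736, |c| > 1 → infeasible
Shortest: LSL with L = 25.502140 m ≈ 25.5021 m
Convert LSL to answer units (arcs ×180/π): t = 0.807373·180/π = 46.2591°, p = ρ·p = 2.26·7.311763 = 16.5246 m, q = 3.164996·180/π = 181.3409°, L = 25.5021 m.

LSL: t = 46.2591°, p = 16.5246 m, q = 181.3409°, L = 25.5021 m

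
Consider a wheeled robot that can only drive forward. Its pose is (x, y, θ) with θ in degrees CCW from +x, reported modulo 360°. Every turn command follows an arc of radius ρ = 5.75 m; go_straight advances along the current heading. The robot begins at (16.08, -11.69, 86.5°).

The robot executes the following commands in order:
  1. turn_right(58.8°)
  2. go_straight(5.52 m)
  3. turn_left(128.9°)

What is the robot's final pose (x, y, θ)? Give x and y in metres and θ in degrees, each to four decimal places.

(23.6446, 5.9840, 156.6000°)

set_pose: (x, y, θ) = (16.0800, -11.6900, 86.5000°), ρ = 5.75
turn_right(58.8°): centre at ρ to the right, rotate −58.8° → (19.1464, -6.9500, 27.7000°)
go_straight(5.52): x += 5.52·cos θ, y += 5.52·sin θ → (24.0338, -4.3841, 27.7000°)
turn_left(128.9°): centre at ρ to the left, rotate +128.9° → (23.6446, 5.9840, 156.6000°)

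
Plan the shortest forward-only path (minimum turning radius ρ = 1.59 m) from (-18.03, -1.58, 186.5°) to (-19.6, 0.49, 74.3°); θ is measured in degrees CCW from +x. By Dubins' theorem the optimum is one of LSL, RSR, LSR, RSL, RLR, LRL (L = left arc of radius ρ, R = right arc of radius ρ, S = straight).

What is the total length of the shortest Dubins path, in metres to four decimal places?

Let ψ = atan2(Δy, Δx) = atan2(2.07, -1.57) = 127.1786° be the start→goal bearing.
Normalize: d = |goal − start| / ρ = 2.598038/1.59 = 1.633986, α = (θ_start − ψ) mod 360° = 59.3214° = 1.035353 rad, β = (θ_goal − ψ) mod 360° = 307.1214° = 5.360279 rad.
Common terms: sin α = 0.860042, cos α = 0.510222, sin β = -0.797359, cos β = 0.603505, cos(α−β) = -0.377841, d² = 2.669910. Work in radians in the unit-radius frame; every candidate has L = ρ·(t + p + q).
LSL: p² = 2 + d² − 2cos(α−β) + 2d(sin α − sin β) = 10.841934; p = √p² = 3.292709; φ = atan2(cos β − cos α, d + sin α − sin β) = 0.028334 rad; t = (φ − α) mod 2π = 5.276166 rad, q = (β − φ) mod 2π = 5.331945 rad → L = 1.59·(5.276166 + 3.292709 + 5.331945) = 1.59·13.900820 = 22.102304 m
RSR: p² = 2 + d² − 2cos(α−β) + 2d(sin β − sin α) = 0.009250; p = √p² = 0.096177; φ = atan2(cos α − cos β, d − sin α + sin β) = -1.816732 rad; t = (α − φ) mod 2π = 2.852085 rad, q = (φ − β) mod 2π = 5.389360 rad → L = 1.59·(2.852085 + 0.096177 + 5.389360) = 1.59·8.337621 = 13.256818 m
LSR: p² = d² − 2 + 2cos(α−β) + 2d(sin α + sin β) = 0.119076; p = √p² = 0.345074; φ = atan2(−cos α − cos β, d + sin α + sin β) − atan2(−2, p) = 0.819066 rad; t = (φ − α) mod 2π = 6.066899 rad, q = (φ − β) mod 2π = 1.741973 rad → L = 1.59·(6.066899 + 0.345074 + 1.741973) = 1.59·8.153946 = 12.964773 m
RSL: p² = d² − 2 + 2cos(α−β) − 2d(sin α + sin β) = -0.290619 < 0 → infeasible
RLR: c = (6 − d² + 2cos(α−β) + 2d(sin α − sin β))/8 = 0.998844; p = 2π − arccos c = 6.235092 rad; φ = atan2(cos α − cos β, d − sin α + sin β) = -1.816732 rad; t = (α − φ + p/2) mod 2π = 5.969631 rad, q = (α − β − t + p) mod 2π = 2.223721 rad → L = 1.59·(5.969631 + 6.235092 + 2.223721) = 1.59·14.428444 = 22.941226 m
LRL: c = (6 − d² + 2cos(α−β) − 2d(sin α − sin β))/8 = -0.355242; p = 2π − arccos c = 4.349216 rad; φ = atan2(cos β − cos α, d + sin α − sin β) = 0.028334 rad; t = (φ − α + p/2) mod 2π = 1.167589 rad, q = (β − α − t + p) mod 2π = 1.223368 rad → L = 1.59·(1.167589 + 4.349216 + 1.223368) = 1.59·6.740173 = 10.716876 m
Shortest: LRL with L = 10.716876 m ≈ 10.7169 m

10.7169 m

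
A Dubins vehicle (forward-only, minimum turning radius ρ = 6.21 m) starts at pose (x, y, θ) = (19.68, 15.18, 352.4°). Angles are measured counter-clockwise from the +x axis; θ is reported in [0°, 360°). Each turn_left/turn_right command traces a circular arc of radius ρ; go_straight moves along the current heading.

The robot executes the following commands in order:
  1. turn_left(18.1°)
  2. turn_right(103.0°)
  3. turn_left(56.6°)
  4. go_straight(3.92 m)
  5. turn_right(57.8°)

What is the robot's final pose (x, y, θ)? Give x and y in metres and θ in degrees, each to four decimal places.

(37.2625, -4.1784, 266.3000°)

set_pose: (x, y, θ) = (19.6800, 15.1800, 352.4000°), ρ = 6.21
turn_left(18.1°): centre at ρ to the left, rotate +18.1° → (21.6330, 15.2294, 370.5000° ≡ 10.5000°)
turn_right(103.0°): centre at ρ to the right, rotate −103.0° → (28.9688, 8.8525, -92.5000° ≡ 267.5000°)
turn_left(56.6°): centre at ρ to the left, rotate +56.6° → (31.5315, 3.5513, 324.1000°)
go_straight(3.92): x += 3.92·cos θ, y += 3.92·sin θ → (34.7068, 1.2527, 324.1000°)
turn_right(57.8°): centre at ρ to the right, rotate −57.8° → (37.2625, -4.1784, 266.3000°)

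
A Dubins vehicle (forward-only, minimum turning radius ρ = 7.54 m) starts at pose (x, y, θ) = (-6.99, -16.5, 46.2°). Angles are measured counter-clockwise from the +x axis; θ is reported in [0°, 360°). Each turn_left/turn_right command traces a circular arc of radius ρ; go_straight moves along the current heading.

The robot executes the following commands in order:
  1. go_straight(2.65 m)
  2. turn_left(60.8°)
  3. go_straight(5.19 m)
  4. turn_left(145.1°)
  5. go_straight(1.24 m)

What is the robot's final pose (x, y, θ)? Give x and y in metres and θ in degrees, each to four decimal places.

(-19.6714, -3.2679, 252.1000°)

set_pose: (x, y, θ) = (-6.9900, -16.5000, 46.2000°), ρ = 7.54
go_straight(2.65): x += 2.65·cos θ, y += 2.65·sin θ → (-5.1558, -14.5873, 46.2000°)
turn_left(60.8°): centre at ρ to the left, rotate +60.8° → (-3.3874, -7.1641, 107.0000°)
go_straight(5.19): x += 5.19·cos θ, y += 5.19·sin θ → (-4.9048, -2.2009, 107.0000°)
turn_left(145.1°): centre at ρ to the left, rotate +145.1° → (-19.2903, -2.0879, 252.1000°)
go_straight(1.24): x += 1.24·cos θ, y += 1.24·sin θ → (-19.6714, -3.2679, 252.1000°)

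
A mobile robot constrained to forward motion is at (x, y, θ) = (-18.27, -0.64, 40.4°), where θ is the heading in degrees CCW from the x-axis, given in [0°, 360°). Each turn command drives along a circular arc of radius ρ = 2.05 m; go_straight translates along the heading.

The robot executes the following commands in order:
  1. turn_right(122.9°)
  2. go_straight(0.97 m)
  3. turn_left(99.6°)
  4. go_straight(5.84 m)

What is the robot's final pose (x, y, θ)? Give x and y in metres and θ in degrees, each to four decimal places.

set_pose: (x, y, θ) = (-18.2700, -0.6400, 40.4000°), ρ = 2.05
turn_right(122.9°): centre at ρ to the right, rotate −122.9° → (-14.9089, -1.9336, -82.5000° ≡ 277.5000°)
go_straight(0.97): x += 0.97·cos θ, y += 0.97·sin θ → (-14.7823, -2.8953, 277.5000°)
turn_left(99.6°): centre at ρ to the left, rotate +99.6° → (-12.1470, -4.5871, 377.1000° ≡ 17.1000°)
go_straight(5.84): x += 5.84·cos θ, y += 5.84·sin θ → (-6.5652, -2.8699, 17.1000°)

(-6.5652, -2.8699, 17.1000°)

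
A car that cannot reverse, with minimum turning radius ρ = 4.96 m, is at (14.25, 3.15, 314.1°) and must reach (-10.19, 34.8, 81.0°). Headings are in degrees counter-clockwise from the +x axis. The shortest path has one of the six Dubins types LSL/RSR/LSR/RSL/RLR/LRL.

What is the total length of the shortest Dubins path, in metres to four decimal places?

56.7272 m

Let ψ = atan2(Δy, Δx) = atan2(31.65, -24.44) = 127.6752° be the start→goal bearing.
Normalize: d = |goal − start| / ρ = 39.987949/4.96 = 8.062087, α = (θ_start − ψ) mod 360° = 186.4248° = 3.253727 rad, β = (θ_goal − ψ) mod 360° = 313.3248° = 5.468550 rad.
Common terms: sin α = -0.111900, cos α = -0.993720, sin β = -0.727476, cos β = 0.686134, cos(α−β) = -0.600420, d² = 64.997240. Work in radians in the unit-radius frame; every candidate has L = ρ·(t + p + q).
LSL: p² = 2 + d² − 2cos(α−β) + 2d(sin α − sin β) = 78.123734; p = √p² = 8.838763; φ = atan2(cos β − cos α, d + sin α − sin β) = 0.191218 rad; t = (φ − α) mod 2π = 3.220677 rad, q = (β − φ) mod 2π = 5.277331 rad → L = 4.96·(3.220677 + 8.838763 + 5.277331) = 4.96·17.336771 = 85.990386 m
RSR: p² = 2 + d² − 2cos(α−β) + 2d(sin β − sin α) = 58.272427; p = √p² = 7.633638; φ = atan2(cos α − cos β, d − sin α + sin β) = -0.221875 rad; t = (α − φ) mod 2π = 3.475602 rad, q = (φ − β) mod 2π = 0.592760 rad → L = 4.96·(3.475602 + 7.633638 + 0.592760) = 4.96·11.702000 = 58.041922 m
LSR: p² = d² − 2 + 2cos(α−β) + 2d(sin α + sin β) = 48.262171; p = √p² = 6.947098; φ = atan2(−cos α − cos β, d + sin α + sin β) − atan2(−2, p) = 0.322870 rad; t = (φ − α) mod 2π = 3.352328 rad, q = (φ − β) mod 2π = 1.137506 rad → L = 4.96·(3.352328 + 6.947098 + 1.137506) = 4.96·11.436932 = 56.727183 m
RSL: p² = d² − 2 + 2cos(α−β) − 2d(sin α + sin β) = 75.330628; p = √p² = 8.679322; φ = atan2(cos α + cos β, d − sin α − sin β) − atan2(2, p) = -0.261020 rad; t = (α − φ) mod 2π = 3.514747 rad, q = (β − φ) mod 2π = 5.729570 rad → L = 4.96·(3.514747 + 8.679322 + 5.729570) = 4.96·17.923639 = 88.901250 m
RLR: c = (6 − d² + 2cos(α−β) + 2d(sin α − sin β))/8 = -6.284053, |c| > 1 → infeasible
LRL: c = (6 − d² + 2cos(α−β) − 2d(sin α − sin β))/8 = -8.765467, |c| > 1 → infeasible
Shortest: LSR with L = 56.727183 m ≈ 56.7272 m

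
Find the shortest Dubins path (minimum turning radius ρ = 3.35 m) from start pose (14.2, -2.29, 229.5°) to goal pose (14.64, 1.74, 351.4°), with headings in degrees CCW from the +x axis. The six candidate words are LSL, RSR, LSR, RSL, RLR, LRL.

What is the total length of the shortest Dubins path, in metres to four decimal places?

17.3984 m

Let ψ = atan2(Δy, Δx) = atan2(4.03, 0.44) = 83.7691° be the start→goal bearing.
Normalize: d = |goal − start| / ρ = 4.053949/3.35 = 1.210134, α = (θ_start − ψ) mod 360° = 145.7309° = 2.543485 rad, β = (θ_goal − ψ) mod 360° = 267.6309° = 4.671041 rad.
Common terms: sin α = 0.563080, cos α = -0.826402, sin β = -0.999145, cos β = -0.041336, cos(α−β) = -0.528438, d² = 1.464424. Work in radians in the unit-radius frame; every candidate has L = ρ·(t + p + q).
LSL: p² = 2 + d² − 2cos(α−β) + 2d(sin α − sin β) = 8.302304; p = √p² = 2.881372; φ = atan2(cos β − cos α, d + sin α − sin β) = 0.275952 rad; t = (φ − α) mod 2π = 4.015652 rad, q = (β − φ) mod 2π = 4.395089 rad → L = 3.35·(4.015652 + 2.881372 + 4.395089) = 3.35·11.292114 = 37.828581 m
RSR: p² = 2 + d² − 2cos(α−β) + 2d(sin β − sin α) = 0.740297; p = √p² = 0.860405; φ = atan2(cos α − cos β, d − sin α + sin β) = -1.992391 rad; t = (α − φ) mod 2π = 4.535875 rad, q = (φ − β) mod 2π = 5.902939 rad → L = 3.35·(4.535875 + 0.860405 + 5.902939) = 3.35·11.299220 = 37.852386 m
LSR: p² = d² − 2 + 2cos(α−β) + 2d(sin α + sin β) = -2.647848 < 0 → infeasible
RSL: p² = d² − 2 + 2cos(α−β) − 2d(sin α + sin β) = -0.537057 < 0 → infeasible
RLR: c = (6 − d² + 2cos(α−β) + 2d(sin α − sin β))/8 = 0.907463; p = 2π − arccos c = 5.849594 rad; φ = atan2(cos α − cos β, d − sin α + sin β) = -1.992391 rad; t = (α − φ + p/2) mod 2π = 1.177487 rad, q = (α − β − t + p) mod 2π = 2.544551 rad → L = 3.35·(1.177487 + 5.849594 + 2.544551) = 3.35·9.571632 = 32.064967 m
LRL: c = (6 − d² + 2cos(α−β) − 2d(sin α − sin β))/8 = -0.037788; p = 2π − arccos c = 4.674592 rad; φ = atan2(cos β − cos α, d + sin α − sin β) = 0.275952 rad; t = (φ − α + p/2) mod 2π = 0.069763 rad, q = (β − α − t + p) mod 2π = 0.449200 rad → L = 3.35·(0.069763 + 4.674592 + 0.449200) = 3.35·5.193555 = 17.398409 m
Shortest: LRL with L = 17.398409 m ≈ 17.3984 m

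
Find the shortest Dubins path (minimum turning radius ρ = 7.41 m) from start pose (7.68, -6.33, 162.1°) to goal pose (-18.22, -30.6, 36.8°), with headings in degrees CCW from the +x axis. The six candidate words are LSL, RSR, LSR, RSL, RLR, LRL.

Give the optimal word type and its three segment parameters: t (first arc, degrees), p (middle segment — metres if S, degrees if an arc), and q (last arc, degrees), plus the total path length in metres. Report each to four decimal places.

Let ψ = atan2(Δy, Δx) = atan2(-24.27, -25.90) = -136.8609° be the start→goal bearing.
Normalize: d = |goal − start| / ρ = 35.494266/7.41 = 4.790049, α = (θ_start − ψ) mod 360° = 298.9609° = 5.217851 rad, β = (θ_goal − ψ) mod 360° = 173.6609° = 3.030954 rad.
Common terms: sin α = -0.874951, cos α = 0.484212, sin β = 0.110413, cos β = -0.993886, cos(α−β) = -0.577858, d² = 22.944573. Work in radians in the unit-radius frame; every candidate has L = ρ·(t + p + q).
LSL: p² = 2 + d² − 2cos(α−β) + 2d(sin α − sin β) = 16.660404; p = √p² = 4.081716; φ = atan2(cos β − cos α, d + sin α − sin β) = -0.370548 rad; t = (φ − α) mod 2π = 0.694786 rad, q = (β − φ) mod 2π = 3.401502 rad → L = 7.41·(0.694786 + 4.081716 + 3.401502) = 7.41·8.178004 = 60.599006 m
RSR: p² = 2 + d² − 2cos(α−β) + 2d(sin β − sin α) = 35.540173; p = √p² = 5.961558; φ = atan2(cos α − cos β, d − sin α + sin β) = 0.250551 rad; t = (α − φ) mod 2π = 4.967300 rad, q = (φ − β) mod 2π = 3.502783 rad → L = 7.41·(4.967300 + 5.961558 + 3.502783) = 7.41·14.431641 = 106.938458 m
LSR: p² = d² − 2 + 2cos(α−β) + 2d(sin α + sin β) = 12.464514; p = √p² = 3.530512; φ = atan2(−cos α − cos β, d + sin α + sin β) − atan2(−2, p) = 0.641356 rad; t = (φ − α) mod 2π = 1.706690 rad, q = (φ − β) mod 2π = 3.893588 rad → L = 7.41·(1.706690 + 3.530512 + 3.893588) = 7.41·9.130790 = 67.659152 m
RSL: p² = d² − 2 + 2cos(α−β) − 2d(sin α + sin β) = 27.113201; p = √p² = 5.207034; φ = atan2(cos α + cos β, d − sin α − sin β) − atan2(2, p) = -0.458222 rad; t = (α − φ) mod 2π = 5.676074 rad, q = (β − φ) mod 2π = 3.489176 rad → L = 7.41·(5.676074 + 5.207034 + 3.489176) = 7.41·14.372283 = 106.498620 m
RLR: c = (6 − d² + 2cos(α−β) + 2d(sin α − sin β))/8 = -3.442522, |c| > 1 → infeasible
LRL: c = (6 − d² + 2cos(α−β) − 2d(sin α − sin β))/8 = -1.082550, |c| > 1 → infeasible
Shortest: LSL with L = 60.599006 m ≈ 60.5990 m
Convert LSL to answer units (arcs ×180/π): t = 0.694786·180/π = 39.8083°, p = ρ·p = 7.41·4.081716 = 30.2455 m, q = 3.401502·180/π = 194.8917°, L = 60.5990 m.

LSL: t = 39.8083°, p = 30.2455 m, q = 194.8917°, L = 60.5990 m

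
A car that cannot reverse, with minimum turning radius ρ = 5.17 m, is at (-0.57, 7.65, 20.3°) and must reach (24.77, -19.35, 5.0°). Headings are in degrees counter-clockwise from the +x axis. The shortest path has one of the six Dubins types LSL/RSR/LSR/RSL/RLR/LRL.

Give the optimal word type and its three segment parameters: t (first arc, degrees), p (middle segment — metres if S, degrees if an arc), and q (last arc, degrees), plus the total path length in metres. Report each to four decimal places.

Let ψ = atan2(Δy, Δx) = atan2(-27.00, 25.34) = -46.8166° be the start→goal bearing.
Normalize: d = |goal − start| / ρ = 37.028578/5.17 = 7.162201, α = (θ_start − ψ) mod 360° = 67.1166° = 1.171405 rad, β = (θ_goal − ψ) mod 360° = 51.8166° = 0.904370 rad.
Common terms: sin α = 0.921298, cos α = 0.388858, sin β = 0.786036, cos β = 0.618181, cos(α−β) = 0.964557, d² = 51.297120. Work in radians in the unit-radius frame; every candidate has L = ρ·(t + p + q).
LSL: p² = 2 + d² − 2cos(α−β) + 2d(sin α − sin β) = 53.305556; p = √p² = 7.301065; φ = atan2(cos β − cos α, d + sin α − sin β) = 0.031415 rad; t = (φ − α) mod 2π = 5.143195 rad, q = (β − φ) mod 2π = 0.872955 rad → L = 5.17·(5.143195 + 7.301065 + 0.872955) = 5.17·13.317215 = 68.850003 m
RSR: p² = 2 + d² − 2cos(α−β) + 2d(sin β − sin α) = 49.430455; p = √p² = 7.030680; φ = atan2(cos α − cos β, d − sin α + sin β) = -0.032623 rad; t = (α − φ) mod 2π = 1.204028 rad, q = (φ − β) mod 2π = 5.346192 rad → L = 5.17·(1.204028 + 7.030680 + 5.346192) = 5.17·13.580900 = 70.213254 m
LSR: p² = d² − 2 + 2cos(α−β) + 2d(sin α + sin β) = 75.682767; p = √p² = 8.699584; φ = atan2(−cos α − cos β, d + sin α + sin β) − atan2(−2, p) = 0.112915 rad; t = (φ − α) mod 2π = 5.224695 rad, q = (φ − β) mod 2π = 5.491730 rad → L = 5.17·(5.224695 + 8.699584 + 5.491730) = 5.17·19.416010 = 100.380769 m
RSL: p² = d² − 2 + 2cos(α−β) − 2d(sin α + sin β) = 26.769704; p = √p² = 5.173945; φ = atan2(cos α + cos β, d − sin α − sin β) − atan2(2, p) = -0.186303 rad; t = (α − φ) mod 2π = 1.357708 rad, q = (β − φ) mod 2π = 1.090672 rad → L = 5.17·(1.357708 + 5.173945 + 1.090672) = 5.17·7.622325 = 39.407418 m
RLR: c = (6 − d² + 2cos(α−β) + 2d(sin α − sin β))/8 = -5.178807, |c| > 1 → infeasible
LRL: c = (6 − d² + 2cos(α−β) − 2d(sin α − sin β))/8 = -5.663194, |c| > 1 → infeasible
Shortest: RSL with L = 39.407418 m ≈ 39.4074 m
Convert RSL to answer units (arcs ×180/π): t = 1.357708·180/π = 77.7909°, p = ρ·p = 5.17·5.173945 = 26.7493 m, q = 1.090672·180/π = 62.4909°, L = 39.4074 m.

RSL: t = 77.7909°, p = 26.7493 m, q = 62.4909°, L = 39.4074 m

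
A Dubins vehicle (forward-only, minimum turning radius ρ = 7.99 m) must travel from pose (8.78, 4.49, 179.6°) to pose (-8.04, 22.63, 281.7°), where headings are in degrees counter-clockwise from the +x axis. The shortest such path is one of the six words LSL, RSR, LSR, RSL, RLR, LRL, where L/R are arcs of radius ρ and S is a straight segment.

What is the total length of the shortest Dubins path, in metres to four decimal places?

55.5730 m

Let ψ = atan2(Δy, Δx) = atan2(18.14, -16.82) = 132.8377° be the start→goal bearing.
Normalize: d = |goal − start| / ρ = 24.738068/7.99 = 3.096129, α = (θ_start − ψ) mod 360° = 46.7623° = 0.816156 rad, β = (θ_goal − ψ) mod 360° = 148.8623° = 2.598138 rad.
Common terms: sin α = 0.728518, cos α = 0.685026, sin β = 0.517096, cos β = -0.855927, cos(α−β) = -0.209619, d² = 9.586013. Work in radians in the unit-radius frame; every candidate has L = ρ·(t + p + q).
LSL: p² = 2 + d² − 2cos(α−β) + 2d(sin α − sin β) = 13.314428; p = √p² = 3.648894; φ = atan2(cos β − cos α, d + sin α − sin β) = -0.435989 rad; t = (φ − α) mod 2π = 5.031040 rad, q = (β − φ) mod 2π = 3.034126 rad → L = 7.99·(5.031040 + 3.648894 + 3.034126) = 7.99·11.714061 = 93.595344 m
RSR: p² = 2 + d² − 2cos(α−β) + 2d(sin β − sin α) = 10.696071; p = √p² = 3.270485; φ = atan2(cos α − cos β, d − sin α + sin β) = 0.490617 rad; t = (α − φ) mod 2π = 0.325540 rad, q = (φ − β) mod 2π = 4.175664 rad → L = 7.99·(0.325540 + 3.270485 + 4.175664) = 7.99·7.771689 = 62.095795 m
LSR: p² = d² − 2 + 2cos(α−β) + 2d(sin α + sin β) = 14.879942; p = √p² = 3.857453; φ = atan2(−cos α − cos β, d + sin α + sin β) − atan2(−2, p) = 0.517662 rad; t = (φ − α) mod 2π = 5.984690 rad, q = (φ − β) mod 2π = 4.202709 rad → L = 7.99·(5.984690 + 3.857453 + 4.202709) = 7.99·14.044853 = 112.218372 m
RSL: p² = d² − 2 + 2cos(α−β) − 2d(sin α + sin β) = -0.546391 < 0 → infeasible
RLR: c = (6 − d² + 2cos(α−β) + 2d(sin α − sin β))/8 = -0.337009; p = 2π − arccos c = 4.368651 rad; φ = atan2(cos α − cos β, d − sin α + sin β) = 0.490617 rad; t = (α − φ + p/2) mod 2π = 2.509865 rad, q = (α − β − t + p) mod 2π = 0.076804 rad → L = 7.99·(2.509865 + 4.368651 + 0.076804) = 7.99·6.955320 = 55.573010 m
LRL: c = (6 − d² + 2cos(α−β) − 2d(sin α − sin β))/8 = -0.664303; p = 2π − arccos c = 3.985827 rad; φ = atan2(cos β − cos α, d + sin α − sin β) = -0.435989 rad; t = (φ − α + p/2) mod 2π = 0.740768 rad, q = (β − α − t + p) mod 2π = 5.027040 rad → L = 7.99·(0.740768 + 3.985827 + 5.027040) = 7.99·9.753636 = 77.931551 m
Shortest: RLR with L = 55.573010 m ≈ 55.5730 m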